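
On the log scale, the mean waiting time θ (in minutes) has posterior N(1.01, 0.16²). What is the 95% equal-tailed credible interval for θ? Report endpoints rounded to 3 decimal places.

On the log scale the 95% interval is 1.01 ± 1.960 × 0.16 = [0.6964, 1.3236].
Exponentiate: [e^0.6964, e^1.3236] = [2.007, 3.757].

[2.007, 3.757]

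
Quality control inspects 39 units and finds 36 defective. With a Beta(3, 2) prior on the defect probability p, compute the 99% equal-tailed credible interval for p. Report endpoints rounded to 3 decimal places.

Posterior: Beta(3+36, 2+3) = Beta(39, 5).
Equal-tailed 99% interval: the 0.005 and 0.995 quantiles of Beta(39, 5).
Posterior mean ≈ 0.886, SD ≈ 0.047; a Normal approximation gives roughly [0.764, 1.008].
Exact: F⁻¹(0.005) = 0.735; F⁻¹(0.995) = 0.974.

[0.735, 0.974]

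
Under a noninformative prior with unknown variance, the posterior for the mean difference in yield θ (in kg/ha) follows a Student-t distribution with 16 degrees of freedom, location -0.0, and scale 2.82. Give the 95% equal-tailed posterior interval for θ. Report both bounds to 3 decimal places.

The t_16 distribution is symmetric; the 95% interval is -0.0 ± t·2.82 with t_{0.975,16} = 2.120.
Half-width: 2.120 × 2.82 = 5.978.
-0.0 − 5.978 = -5.978; -0.0 + 5.978 = 5.978.

[-5.978, 5.978]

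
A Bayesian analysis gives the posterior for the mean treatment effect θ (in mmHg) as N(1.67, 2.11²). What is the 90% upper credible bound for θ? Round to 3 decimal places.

4.374

Need U with P(θ ≤ U) = 0.90: U = 1.67 + z_{0.1}·2.11.
z = 1.282; U = 1.67 + 1.282 × 2.11 = 4.374.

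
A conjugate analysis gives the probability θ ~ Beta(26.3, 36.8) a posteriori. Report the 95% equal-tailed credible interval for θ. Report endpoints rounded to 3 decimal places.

[0.299, 0.540]

Posterior: Beta(26.3, 36.8).
Equal-tailed 95% interval: the 0.025 and 0.975 quantiles of Beta(26.3, 36.8).
Posterior mean ≈ 0.417, SD ≈ 0.062; a Normal approximation gives roughly [0.296, 0.537].
Exact: F⁻¹(0.025) = 0.299; F⁻¹(0.975) = 0.540.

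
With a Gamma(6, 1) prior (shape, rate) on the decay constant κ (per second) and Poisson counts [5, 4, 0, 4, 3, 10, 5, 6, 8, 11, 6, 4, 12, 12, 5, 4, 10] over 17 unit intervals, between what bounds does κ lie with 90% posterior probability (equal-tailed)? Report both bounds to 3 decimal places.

Posterior: Gamma(6+109, 1+17) = Gamma(115, 18) (shape, rate).
Equal-tailed 90% interval: Gamma(115, 18) quantiles at 0.05 and 0.95.
Posterior mean ≈ 6.389, SD ≈ 0.596; a Normal approximation gives roughly [5.409, 7.369].
Exact: lower = 5.442; upper = 7.399.

[5.442, 7.399]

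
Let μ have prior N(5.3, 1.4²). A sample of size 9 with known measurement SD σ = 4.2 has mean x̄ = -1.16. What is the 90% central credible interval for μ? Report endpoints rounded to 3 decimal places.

Posterior precision = 1/1.4² + 9/4.2² = 0.5102 + 0.5102 = 1.0204, so posterior SD = 0.9899.
Posterior mean = (5.3/1.4² + 9·-1.16/4.2²) / 1.0204 = 2.0700.
Interval: 2.0700 ± 1.645 × 0.9899 → [0.442, 3.698].

[0.442, 3.698]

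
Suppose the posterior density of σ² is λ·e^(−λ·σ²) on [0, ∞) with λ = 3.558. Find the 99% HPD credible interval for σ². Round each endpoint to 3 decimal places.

[0.000, 1.294]

The exponential density is strictly decreasing on [0, ∞), so the HPD interval is anchored at 0: [0, q] with P(σ² ≤ q) = 0.99.
q = −ln(1 − 0.99) / 3.558 = 4.6052 / 3.558 = 1.294.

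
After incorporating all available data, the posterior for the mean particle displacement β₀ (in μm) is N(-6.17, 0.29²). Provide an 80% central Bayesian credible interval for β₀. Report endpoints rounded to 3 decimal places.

[-6.542, -5.798]

The posterior is symmetric, so the 80% equal-tailed interval is β₀ = -6.17 ± z·0.29 with z = 1.282.
Half-width: 1.282 × 0.29 = 0.372.
-6.17 − 0.372 = -6.542; -6.17 + 0.372 = -5.798.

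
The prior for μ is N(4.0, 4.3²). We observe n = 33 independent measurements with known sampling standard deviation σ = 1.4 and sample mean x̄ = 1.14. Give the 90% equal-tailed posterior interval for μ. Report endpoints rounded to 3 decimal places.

Posterior precision = 1/4.3² + 33/1.4² = 0.0541 + 16.8367 = 16.8908, so posterior SD = 0.2433.
Posterior mean = (4.0/4.3² + 33·1.14/1.4²) / 16.8908 = 1.1492.
Interval: 1.1492 ± 1.645 × 0.2433 → [0.749, 1.549].

[0.749, 1.549]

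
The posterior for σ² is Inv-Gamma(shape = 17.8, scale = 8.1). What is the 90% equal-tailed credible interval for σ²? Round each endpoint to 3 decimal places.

[0.321, 0.706]

Inverse-Gamma(17.8, 8.1) quantiles: F⁻¹(0.05) and F⁻¹(0.95).
Equivalently, 1/σ² ~ Gamma(17.8, rate = 8.1); invert its 0.95 and 0.05 quantiles.
Posterior mean ≈ 0.482, SD ≈ 0.121; a Normal approximation gives roughly [0.283, 0.682].
Exact: lower = 0.321; upper = 0.706.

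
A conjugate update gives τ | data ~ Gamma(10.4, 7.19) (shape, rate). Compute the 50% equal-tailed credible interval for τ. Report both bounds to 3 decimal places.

Posterior: Gamma(shape 10.4, rate 7.19).
Equal-tailed 50% interval: Gamma(10.4, 7.19) quantiles at 0.25 and 0.75.
Posterior mean ≈ 1.446, SD ≈ 0.449; a Normal approximation gives roughly [1.144, 1.749].
Exact: lower = 1.124; upper = 1.719.

[1.124, 1.719]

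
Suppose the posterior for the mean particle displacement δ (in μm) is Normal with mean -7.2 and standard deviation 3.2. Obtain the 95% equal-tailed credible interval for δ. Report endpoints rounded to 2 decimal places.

The posterior is symmetric, so the 95% equal-tailed interval is δ = -7.2 ± z·3.2 with z = 1.960.
Half-width: 1.960 × 3.2 = 6.27.
-7.2 − 6.27 = -13.47; -7.2 + 6.27 = -0.93.

[-13.47, -0.93]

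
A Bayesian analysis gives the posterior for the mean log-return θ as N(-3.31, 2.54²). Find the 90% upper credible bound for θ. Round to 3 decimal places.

Need U with P(θ ≤ U) = 0.90: U = -3.31 + z_{0.1}·2.54.
z = 1.282; U = -3.31 + 1.282 × 2.54 = -0.055.

-0.055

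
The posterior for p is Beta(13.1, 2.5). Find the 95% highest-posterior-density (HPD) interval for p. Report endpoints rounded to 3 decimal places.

[0.664, 0.986]

The posterior is unimodal and skewed, so the HPD interval has equal density at both endpoints and is the shortest 95% interval.
Solving f(0.664) = f(0.986) with F(0.986) − F(0.664) = 0.95 gives [0.664, 0.986].
For comparison, the equal-tailed interval is [0.628, 0.970]; the HPD is narrower and shifted toward the mode.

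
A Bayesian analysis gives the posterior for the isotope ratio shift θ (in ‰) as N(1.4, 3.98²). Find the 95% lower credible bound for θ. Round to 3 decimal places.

Need L with P(θ ≥ L) = 0.95: L = 1.4 − z_{0.05}·3.98.
z = 1.645; L = 1.4 − 1.645 × 3.98 = -5.147.

-5.147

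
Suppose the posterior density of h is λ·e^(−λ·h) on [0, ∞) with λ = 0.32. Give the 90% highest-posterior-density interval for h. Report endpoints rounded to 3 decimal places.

The exponential density is strictly decreasing on [0, ∞), so the HPD interval is anchored at 0: [0, q] with P(h ≤ q) = 0.90.
q = −ln(1 − 0.90) / 0.32 = 2.3026 / 0.32 = 7.196.

[0.000, 7.196]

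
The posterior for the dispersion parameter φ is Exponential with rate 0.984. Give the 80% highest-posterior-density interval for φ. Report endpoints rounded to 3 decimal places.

The exponential density is strictly decreasing on [0, ∞), so the HPD interval is anchored at 0: [0, q] with P(φ ≤ q) = 0.80.
q = −ln(1 − 0.80) / 0.984 = 1.6094 / 0.984 = 1.636.

[0.000, 1.636]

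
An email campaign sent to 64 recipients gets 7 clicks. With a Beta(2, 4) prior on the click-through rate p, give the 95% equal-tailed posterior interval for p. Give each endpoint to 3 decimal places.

Posterior: Beta(2+7, 4+57) = Beta(9, 61).
Equal-tailed 95% interval: the 0.025 and 0.975 quantiles of Beta(9, 61).
Posterior mean ≈ 0.129, SD ≈ 0.040; a Normal approximation gives roughly [0.051, 0.206].
Exact: F⁻¹(0.025) = 0.061; F⁻¹(0.975) = 0.216.

[0.061, 0.216]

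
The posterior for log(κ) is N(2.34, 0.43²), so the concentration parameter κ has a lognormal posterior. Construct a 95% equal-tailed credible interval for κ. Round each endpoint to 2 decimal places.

On the log scale the 95% interval is 2.34 ± 1.960 × 0.43 = [1.4972, 3.1828].
Exponentiate: [e^1.4972, e^3.1828] = [4.47, 24.11].

[4.47, 24.11]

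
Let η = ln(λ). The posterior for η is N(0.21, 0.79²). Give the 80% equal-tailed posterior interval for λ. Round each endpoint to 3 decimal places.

On the log scale the 80% interval is 0.21 ± 1.282 × 0.79 = [-0.8024, 1.2224].
Exponentiate: [e^-0.8024, e^1.2224] = [0.448, 3.395].

[0.448, 3.395]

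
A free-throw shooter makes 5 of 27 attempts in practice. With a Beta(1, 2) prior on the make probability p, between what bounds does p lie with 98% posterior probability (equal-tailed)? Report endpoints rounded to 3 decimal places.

[0.065, 0.392]

Posterior: Beta(1+5, 2+22) = Beta(6, 24).
Equal-tailed 98% interval: the 0.01 and 0.99 quantiles of Beta(6, 24).
Posterior mean ≈ 0.200, SD ≈ 0.072; a Normal approximation gives roughly [0.033, 0.367].
Exact: F⁻¹(0.01) = 0.065; F⁻¹(0.99) = 0.392.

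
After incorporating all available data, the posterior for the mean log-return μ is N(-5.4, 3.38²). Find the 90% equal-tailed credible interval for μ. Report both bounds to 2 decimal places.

[-10.96, 0.16]

The posterior is symmetric, so the 90% equal-tailed interval is μ = -5.4 ± z·3.38 with z = 1.645.
Half-width: 1.645 × 3.38 = 5.56.
-5.4 − 5.56 = -10.96; -5.4 + 5.56 = 0.16.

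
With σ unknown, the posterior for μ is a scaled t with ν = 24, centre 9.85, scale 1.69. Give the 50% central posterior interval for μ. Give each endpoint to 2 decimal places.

[8.69, 11.01]

The t_24 distribution is symmetric; the 50% interval is 9.85 ± t·1.69 with t_{0.75,24} = 0.685.
Half-width: 0.685 × 1.69 = 1.16.
9.85 − 1.16 = 8.69; 9.85 + 1.16 = 11.01.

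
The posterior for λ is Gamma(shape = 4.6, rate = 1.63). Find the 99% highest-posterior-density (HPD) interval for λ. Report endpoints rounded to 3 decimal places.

The posterior is unimodal and skewed, so the HPD interval has equal density at both endpoints and is the shortest 99% interval.
Solving f(0.366) = f(6.826) with F(6.826) − F(0.366) = 0.99 gives [0.366, 6.826].
For comparison, the equal-tailed interval is [0.557, 7.335]; the HPD is narrower and shifted toward the mode.

[0.366, 6.826]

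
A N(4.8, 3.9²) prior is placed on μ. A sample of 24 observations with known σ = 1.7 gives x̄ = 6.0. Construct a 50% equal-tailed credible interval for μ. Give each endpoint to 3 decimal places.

Posterior precision = 1/3.9² + 24/1.7² = 0.0657 + 8.3045 = 8.3702, so posterior SD = 0.3456.
Posterior mean = (4.8/3.9² + 24·6.0/1.7²) / 8.3702 = 5.9906.
Interval: 5.9906 ± 0.674 × 0.3456 → [5.757, 6.224].

[5.757, 6.224]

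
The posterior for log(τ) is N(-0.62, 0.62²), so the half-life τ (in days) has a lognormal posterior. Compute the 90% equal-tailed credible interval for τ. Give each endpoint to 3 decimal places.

On the log scale the 90% interval is -0.62 ± 1.645 × 0.62 = [-1.6398, 0.3998].
Exponentiate: [e^-1.6398, e^0.3998] = [0.194, 1.492].

[0.194, 1.492]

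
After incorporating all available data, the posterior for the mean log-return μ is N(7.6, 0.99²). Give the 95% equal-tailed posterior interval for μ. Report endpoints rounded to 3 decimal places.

[5.660, 9.540]

The posterior is symmetric, so the 95% equal-tailed interval is μ = 7.6 ± z·0.99 with z = 1.960.
Half-width: 1.960 × 0.99 = 1.940.
7.6 − 1.940 = 5.660; 7.6 + 1.940 = 9.540.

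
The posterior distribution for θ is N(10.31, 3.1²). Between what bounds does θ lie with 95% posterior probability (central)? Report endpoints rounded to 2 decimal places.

[4.23, 16.39]

The posterior is symmetric, so the 95% equal-tailed interval is θ = 10.31 ± z·3.1 with z = 1.960.
Half-width: 1.960 × 3.1 = 6.08.
10.31 − 6.08 = 4.23; 10.31 + 6.08 = 16.39.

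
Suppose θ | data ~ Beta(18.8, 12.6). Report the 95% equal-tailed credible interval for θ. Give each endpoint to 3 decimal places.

[0.425, 0.760]

Posterior: Beta(18.8, 12.6).
Equal-tailed 95% interval: the 0.025 and 0.975 quantiles of Beta(18.8, 12.6).
Posterior mean ≈ 0.599, SD ≈ 0.086; a Normal approximation gives roughly [0.430, 0.768].
Exact: F⁻¹(0.025) = 0.425; F⁻¹(0.975) = 0.760.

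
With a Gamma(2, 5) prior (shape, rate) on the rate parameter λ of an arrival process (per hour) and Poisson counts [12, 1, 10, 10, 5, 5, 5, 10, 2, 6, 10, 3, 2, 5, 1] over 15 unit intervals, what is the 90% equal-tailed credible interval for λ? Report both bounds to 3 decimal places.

[3.704, 5.253]

Posterior: Gamma(2+87, 5+15) = Gamma(89, 20) (shape, rate).
Equal-tailed 90% interval: Gamma(89, 20) quantiles at 0.05 and 0.95.
Posterior mean ≈ 4.450, SD ≈ 0.472; a Normal approximation gives roughly [3.674, 5.226].
Exact: lower = 3.704; upper = 5.253.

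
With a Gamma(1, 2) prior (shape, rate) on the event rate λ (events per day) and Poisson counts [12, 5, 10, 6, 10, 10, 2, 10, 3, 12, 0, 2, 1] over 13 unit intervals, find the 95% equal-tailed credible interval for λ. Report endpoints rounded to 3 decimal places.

[4.467, 6.859]

Posterior: Gamma(1+83, 2+13) = Gamma(84, 15) (shape, rate).
Equal-tailed 95% interval: Gamma(84, 15) quantiles at 0.025 and 0.975.
Posterior mean ≈ 5.600, SD ≈ 0.611; a Normal approximation gives roughly [4.402, 6.798].
Exact: lower = 4.467; upper = 6.859.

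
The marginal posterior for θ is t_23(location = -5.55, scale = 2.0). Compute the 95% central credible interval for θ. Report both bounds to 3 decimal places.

[-9.687, -1.413]

The t_23 distribution is symmetric; the 95% interval is -5.55 ± t·2.0 with t_{0.975,23} = 2.069.
Half-width: 2.069 × 2.0 = 4.137.
-5.55 − 4.137 = -9.687; -5.55 + 4.137 = -1.413.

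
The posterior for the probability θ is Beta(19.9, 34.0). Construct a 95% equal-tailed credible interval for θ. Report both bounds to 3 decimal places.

Posterior: Beta(19.9, 34.0).
Equal-tailed 95% interval: the 0.025 and 0.975 quantiles of Beta(19.9, 34.0).
Posterior mean ≈ 0.369, SD ≈ 0.065; a Normal approximation gives roughly [0.242, 0.497].
Exact: F⁻¹(0.025) = 0.247; F⁻¹(0.975) = 0.501.

[0.247, 0.501]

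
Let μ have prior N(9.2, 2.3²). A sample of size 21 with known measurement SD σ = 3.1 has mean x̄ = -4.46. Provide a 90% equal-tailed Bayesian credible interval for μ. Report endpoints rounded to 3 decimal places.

[-4.440, -2.305]

Posterior precision = 1/2.3² + 21/3.1² = 0.1890 + 2.1852 = 2.3743, so posterior SD = 0.6490.
Posterior mean = (9.2/2.3² + 21·-4.46/3.1²) / 2.3743 = -3.3724.
Interval: -3.3724 ± 1.645 × 0.6490 → [-4.440, -2.305].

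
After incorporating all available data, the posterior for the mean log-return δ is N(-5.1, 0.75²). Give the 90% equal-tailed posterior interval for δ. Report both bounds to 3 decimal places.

The posterior is symmetric, so the 90% equal-tailed interval is δ = -5.1 ± z·0.75 with z = 1.645.
Half-width: 1.645 × 0.75 = 1.234.
-5.1 − 1.234 = -6.334; -5.1 + 1.234 = -3.866.

[-6.334, -3.866]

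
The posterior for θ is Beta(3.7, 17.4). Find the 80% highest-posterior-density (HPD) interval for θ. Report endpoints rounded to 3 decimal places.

[0.061, 0.260]

The posterior is unimodal and skewed, so the HPD interval has equal density at both endpoints and is the shortest 80% interval.
Solving f(0.061) = f(0.260) with F(0.260) − F(0.061) = 0.80 gives [0.061, 0.260].
For comparison, the equal-tailed interval is [0.079, 0.285]; the HPD is narrower and shifted toward the mode.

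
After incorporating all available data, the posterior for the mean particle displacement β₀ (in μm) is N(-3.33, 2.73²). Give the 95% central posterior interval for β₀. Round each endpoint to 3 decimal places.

The posterior is symmetric, so the 95% equal-tailed interval is β₀ = -3.33 ± z·2.73 with z = 1.960.
Half-width: 1.960 × 2.73 = 5.351.
-3.33 − 5.351 = -8.681; -3.33 + 5.351 = 2.021.

[-8.681, 2.021]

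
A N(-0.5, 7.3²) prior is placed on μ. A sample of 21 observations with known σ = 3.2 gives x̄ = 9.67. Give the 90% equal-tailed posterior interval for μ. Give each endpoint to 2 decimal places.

Posterior precision = 1/7.3² + 21/3.2² = 0.0188 + 2.0508 = 2.0695, so posterior SD = 0.6951.
Posterior mean = (-0.5/7.3² + 21·9.67/3.2²) / 2.0695 = 9.5778.
Interval: 9.5778 ± 1.645 × 0.6951 → [8.43, 10.72].

[8.43, 10.72]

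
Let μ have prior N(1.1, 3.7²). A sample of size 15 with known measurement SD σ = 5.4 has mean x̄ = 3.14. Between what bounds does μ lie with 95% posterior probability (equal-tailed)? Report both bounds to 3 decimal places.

Posterior precision = 1/3.7² + 15/5.4² = 0.0730 + 0.5144 = 0.5874, so posterior SD = 1.3047.
Posterior mean = (1.1/3.7² + 15·3.14/5.4²) / 0.5874 = 2.8863.
Interval: 2.8863 ± 1.960 × 1.3047 → [0.329, 5.444].

[0.329, 5.444]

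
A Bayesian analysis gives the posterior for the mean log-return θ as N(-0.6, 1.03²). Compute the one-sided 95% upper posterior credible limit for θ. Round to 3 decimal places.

Need U with P(θ ≤ U) = 0.95: U = -0.6 + z_{0.05}·1.03.
z = 1.645; U = -0.6 + 1.645 × 1.03 = 1.094.

1.094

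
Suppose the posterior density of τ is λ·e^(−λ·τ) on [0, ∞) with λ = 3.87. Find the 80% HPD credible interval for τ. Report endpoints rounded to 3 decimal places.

The exponential density is strictly decreasing on [0, ∞), so the HPD interval is anchored at 0: [0, q] with P(τ ≤ q) = 0.80.
q = −ln(1 − 0.80) / 3.87 = 1.6094 / 3.87 = 0.416.

[0.000, 0.416]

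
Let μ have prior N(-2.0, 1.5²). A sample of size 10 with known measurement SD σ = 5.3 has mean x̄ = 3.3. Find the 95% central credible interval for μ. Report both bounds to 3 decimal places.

Posterior precision = 1/1.5² + 10/5.3² = 0.4444 + 0.3560 = 0.8004, so posterior SD = 1.1177.
Posterior mean = (-2.0/1.5² + 10·3.3/5.3²) / 0.8004 = 0.3572.
Interval: 0.3572 ± 1.960 × 1.1177 → [-1.834, 2.548].

[-1.834, 2.548]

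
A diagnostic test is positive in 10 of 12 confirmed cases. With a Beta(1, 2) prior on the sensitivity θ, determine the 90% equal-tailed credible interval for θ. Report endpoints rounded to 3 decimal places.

[0.534, 0.896]

Posterior: Beta(1+10, 2+2) = Beta(11, 4).
Equal-tailed 90% interval: the 0.05 and 0.95 quantiles of Beta(11, 4).
Posterior mean ≈ 0.733, SD ≈ 0.111; a Normal approximation gives roughly [0.551, 0.915].
Exact: F⁻¹(0.05) = 0.534; F⁻¹(0.95) = 0.896.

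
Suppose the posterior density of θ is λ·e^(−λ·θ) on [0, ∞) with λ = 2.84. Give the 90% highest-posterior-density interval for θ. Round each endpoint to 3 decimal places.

The exponential density is strictly decreasing on [0, ∞), so the HPD interval is anchored at 0: [0, q] with P(θ ≤ q) = 0.90.
q = −ln(1 − 0.90) / 2.84 = 2.3026 / 2.84 = 0.811.

[0.000, 0.811]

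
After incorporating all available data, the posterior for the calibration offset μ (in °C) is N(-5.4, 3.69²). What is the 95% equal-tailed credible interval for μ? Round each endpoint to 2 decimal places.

[-12.63, 1.83]

The posterior is symmetric, so the 95% equal-tailed interval is μ = -5.4 ± z·3.69 with z = 1.960.
Half-width: 1.960 × 3.69 = 7.23.
-5.4 − 7.23 = -12.63; -5.4 + 7.23 = 1.83.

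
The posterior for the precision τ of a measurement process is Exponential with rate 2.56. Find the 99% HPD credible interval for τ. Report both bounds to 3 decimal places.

[0.000, 1.799]

The exponential density is strictly decreasing on [0, ∞), so the HPD interval is anchored at 0: [0, q] with P(τ ≤ q) = 0.99.
q = −ln(1 − 0.99) / 2.56 = 4.6052 / 2.56 = 1.799.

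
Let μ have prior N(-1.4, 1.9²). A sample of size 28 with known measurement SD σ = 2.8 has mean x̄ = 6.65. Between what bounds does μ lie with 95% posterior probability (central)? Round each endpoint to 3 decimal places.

Posterior precision = 1/1.9² + 28/2.8² = 0.2770 + 3.5714 = 3.8484, so posterior SD = 0.5098.
Posterior mean = (-1.4/1.9² + 28·6.65/2.8²) / 3.8484 = 6.0706.
Interval: 6.0706 ± 1.960 × 0.5098 → [5.071, 7.070].

[5.071, 7.070]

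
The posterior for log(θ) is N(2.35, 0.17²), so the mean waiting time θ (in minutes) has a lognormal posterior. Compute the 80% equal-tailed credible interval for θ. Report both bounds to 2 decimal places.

On the log scale the 80% interval is 2.35 ± 1.282 × 0.17 = [2.1321, 2.5679].
Exponentiate: [e^2.1321, e^2.5679] = [8.43, 13.04].

[8.43, 13.04]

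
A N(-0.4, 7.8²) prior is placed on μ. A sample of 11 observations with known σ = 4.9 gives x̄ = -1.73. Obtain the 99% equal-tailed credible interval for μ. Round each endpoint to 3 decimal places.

[-5.423, 2.055]

Posterior precision = 1/7.8² + 11/4.9² = 0.0164 + 0.4581 = 0.4746, so posterior SD = 1.4516.
Posterior mean = (-0.4/7.8² + 11·-1.73/4.9²) / 0.4746 = -1.6839.
Interval: -1.6839 ± 2.576 × 1.4516 → [-5.423, 2.055].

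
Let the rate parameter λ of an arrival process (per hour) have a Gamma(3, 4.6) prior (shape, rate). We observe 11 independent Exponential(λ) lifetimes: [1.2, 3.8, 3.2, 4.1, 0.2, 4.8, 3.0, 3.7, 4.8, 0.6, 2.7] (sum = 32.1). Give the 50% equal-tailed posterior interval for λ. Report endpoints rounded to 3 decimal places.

[0.309, 0.444]

Posterior: Gamma(3+11, 4.6+32.1) = Gamma(14, 36.7) (shape, rate).
Equal-tailed 50% interval: Gamma(14, 36.7) quantiles at 0.25 and 0.75.
Posterior mean ≈ 0.381, SD ≈ 0.102; a Normal approximation gives roughly [0.313, 0.450].
Exact: lower = 0.309; upper = 0.444.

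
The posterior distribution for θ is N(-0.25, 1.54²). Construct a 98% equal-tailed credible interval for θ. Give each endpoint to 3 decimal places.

The posterior is symmetric, so the 98% equal-tailed interval is θ = -0.25 ± z·1.54 with z = 2.326.
Half-width: 2.326 × 1.54 = 3.583.
-0.25 − 3.583 = -3.833; -0.25 + 3.583 = 3.333.

[-3.833, 3.333]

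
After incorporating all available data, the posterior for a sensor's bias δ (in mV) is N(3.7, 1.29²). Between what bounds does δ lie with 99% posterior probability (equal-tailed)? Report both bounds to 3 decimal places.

The posterior is symmetric, so the 99% equal-tailed interval is δ = 3.7 ± z·1.29 with z = 2.576.
Half-width: 2.576 × 1.29 = 3.323.
3.7 − 3.323 = 0.377; 3.7 + 3.323 = 7.023.

[0.377, 7.023]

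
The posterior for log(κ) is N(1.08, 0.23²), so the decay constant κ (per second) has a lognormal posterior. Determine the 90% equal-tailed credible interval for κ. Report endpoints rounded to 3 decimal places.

[2.017, 4.299]

On the log scale the 90% interval is 1.08 ± 1.645 × 0.23 = [0.7017, 1.4583].
Exponentiate: [e^0.7017, e^1.4583] = [2.017, 4.299].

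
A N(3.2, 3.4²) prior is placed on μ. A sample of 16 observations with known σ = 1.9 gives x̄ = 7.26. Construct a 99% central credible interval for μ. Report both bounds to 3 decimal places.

Posterior precision = 1/3.4² + 16/1.9² = 0.0865 + 4.4321 = 4.5186, so posterior SD = 0.4704.
Posterior mean = (3.2/3.4² + 16·7.26/1.9²) / 4.5186 = 7.1823.
Interval: 7.1823 ± 2.576 × 0.4704 → [5.971, 8.394].

[5.971, 8.394]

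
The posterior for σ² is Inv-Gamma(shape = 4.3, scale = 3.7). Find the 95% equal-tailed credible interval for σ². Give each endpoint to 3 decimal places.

Inverse-Gamma(4.3, 3.7) quantiles: F⁻¹(0.025) and F⁻¹(0.975).
Equivalently, 1/σ² ~ Gamma(4.3, rate = 3.7); invert its 0.975 and 0.025 quantiles.
Posterior mean ≈ 1.121, SD ≈ 0.739; a Normal approximation gives roughly [-0.328, 2.570].
Exact: lower = 0.401; upper = 2.973.

[0.401, 2.973]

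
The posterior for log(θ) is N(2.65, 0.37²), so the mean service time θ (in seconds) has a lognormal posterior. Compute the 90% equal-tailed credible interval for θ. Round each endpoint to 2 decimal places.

On the log scale the 90% interval is 2.65 ± 1.645 × 0.37 = [2.0414, 3.2586].
Exponentiate: [e^2.0414, e^3.2586] = [7.70, 26.01].

[7.70, 26.01]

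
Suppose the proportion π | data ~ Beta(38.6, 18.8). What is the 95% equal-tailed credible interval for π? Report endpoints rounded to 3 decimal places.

[0.547, 0.787]

Posterior: Beta(38.6, 18.8).
Equal-tailed 95% interval: the 0.025 and 0.975 quantiles of Beta(38.6, 18.8).
Posterior mean ≈ 0.672, SD ≈ 0.061; a Normal approximation gives roughly [0.552, 0.793].
Exact: F⁻¹(0.025) = 0.547; F⁻¹(0.975) = 0.787.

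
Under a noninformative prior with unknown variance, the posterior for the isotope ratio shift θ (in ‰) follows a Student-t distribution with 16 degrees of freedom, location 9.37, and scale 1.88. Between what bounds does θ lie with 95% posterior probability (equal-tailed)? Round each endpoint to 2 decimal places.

The t_16 distribution is symmetric; the 95% interval is 9.37 ± t·1.88 with t_{0.975,16} = 2.120.
Half-width: 2.120 × 1.88 = 3.99.
9.37 − 3.99 = 5.38; 9.37 + 3.99 = 13.36.

[5.38, 13.36]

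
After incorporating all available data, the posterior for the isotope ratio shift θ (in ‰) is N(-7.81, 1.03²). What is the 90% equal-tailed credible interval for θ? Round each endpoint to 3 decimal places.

The posterior is symmetric, so the 90% equal-tailed interval is θ = -7.81 ± z·1.03 with z = 1.645.
Half-width: 1.645 × 1.03 = 1.694.
-7.81 − 1.694 = -9.504; -7.81 + 1.694 = -6.116.

[-9.504, -6.116]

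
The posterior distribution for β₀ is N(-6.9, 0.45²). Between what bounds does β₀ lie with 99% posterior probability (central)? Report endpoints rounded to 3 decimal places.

The posterior is symmetric, so the 99% equal-tailed interval is β₀ = -6.9 ± z·0.45 with z = 2.576.
Half-width: 2.576 × 0.45 = 1.159.
-6.9 − 1.159 = -8.059; -6.9 + 1.159 = -5.741.

[-8.059, -5.741]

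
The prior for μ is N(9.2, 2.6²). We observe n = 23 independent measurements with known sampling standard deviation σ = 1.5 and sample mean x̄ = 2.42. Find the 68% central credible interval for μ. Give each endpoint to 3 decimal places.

[2.208, 2.826]

Posterior precision = 1/2.6² + 23/1.5² = 0.1479 + 10.2222 = 10.3702, so posterior SD = 0.3105.
Posterior mean = (9.2/2.6² + 23·2.42/1.5²) / 10.3702 = 2.5167.
Interval: 2.5167 ± 0.994 × 0.3105 → [2.208, 2.826].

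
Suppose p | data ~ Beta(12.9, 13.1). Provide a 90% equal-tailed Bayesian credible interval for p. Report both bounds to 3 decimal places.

[0.338, 0.655]

Posterior: Beta(12.9, 13.1).
Equal-tailed 90% interval: the 0.05 and 0.95 quantiles of Beta(12.9, 13.1).
Posterior mean ≈ 0.496, SD ≈ 0.096; a Normal approximation gives roughly [0.338, 0.654].
Exact: F⁻¹(0.05) = 0.338; F⁻¹(0.95) = 0.655.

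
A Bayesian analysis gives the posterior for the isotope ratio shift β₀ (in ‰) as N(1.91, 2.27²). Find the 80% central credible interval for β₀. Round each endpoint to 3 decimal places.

[-0.999, 4.819]

The posterior is symmetric, so the 80% equal-tailed interval is β₀ = 1.91 ± z·2.27 with z = 1.282.
Half-width: 1.282 × 2.27 = 2.909.
1.91 − 2.909 = -0.999; 1.91 + 2.909 = 4.819.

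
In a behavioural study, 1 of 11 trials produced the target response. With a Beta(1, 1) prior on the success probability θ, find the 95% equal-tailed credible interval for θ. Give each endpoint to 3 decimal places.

Posterior: Beta(1+1, 1+10) = Beta(2, 11).
Equal-tailed 95% interval: the 0.025 and 0.975 quantiles of Beta(2, 11).
Posterior mean ≈ 0.154, SD ≈ 0.096; a Normal approximation gives roughly [-0.035, 0.343].
Exact: F⁻¹(0.025) = 0.021; F⁻¹(0.975) = 0.385.

[0.021, 0.385]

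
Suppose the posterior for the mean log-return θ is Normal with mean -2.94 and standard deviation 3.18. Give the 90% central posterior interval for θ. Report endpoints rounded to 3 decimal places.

[-8.171, 2.291]

The posterior is symmetric, so the 90% equal-tailed interval is θ = -2.94 ± z·3.18 with z = 1.645.
Half-width: 1.645 × 3.18 = 5.231.
-2.94 − 5.231 = -8.171; -2.94 + 5.231 = 2.291.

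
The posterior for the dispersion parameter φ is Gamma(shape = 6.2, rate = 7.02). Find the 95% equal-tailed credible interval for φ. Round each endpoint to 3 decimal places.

[0.331, 1.702]

Posterior: Gamma(shape 6.2, rate 7.02).
Equal-tailed 95% interval: Gamma(6.2, 7.02) quantiles at 0.025 and 0.975.
Posterior mean ≈ 0.883, SD ≈ 0.355; a Normal approximation gives roughly [0.188, 1.578].
Exact: lower = 0.331; upper = 1.702.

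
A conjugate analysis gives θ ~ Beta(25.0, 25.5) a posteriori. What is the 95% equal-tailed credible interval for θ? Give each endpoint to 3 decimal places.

Posterior: Beta(25.0, 25.5).
Equal-tailed 95% interval: the 0.025 and 0.975 quantiles of Beta(25.0, 25.5).
Posterior mean ≈ 0.495, SD ≈ 0.070; a Normal approximation gives roughly [0.358, 0.632].
Exact: F⁻¹(0.025) = 0.359; F⁻¹(0.975) = 0.631.

[0.359, 0.631]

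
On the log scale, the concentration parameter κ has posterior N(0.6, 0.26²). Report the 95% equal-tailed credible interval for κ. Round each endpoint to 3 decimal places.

[1.095, 3.033]

On the log scale the 95% interval is 0.6 ± 1.960 × 0.26 = [0.0904, 1.1096].
Exponentiate: [e^0.0904, e^1.1096] = [1.095, 3.033].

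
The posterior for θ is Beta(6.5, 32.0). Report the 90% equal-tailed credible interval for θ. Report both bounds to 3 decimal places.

Posterior: Beta(6.5, 32.0).
Equal-tailed 90% interval: the 0.05 and 0.95 quantiles of Beta(6.5, 32.0).
Posterior mean ≈ 0.169, SD ≈ 0.060; a Normal approximation gives roughly [0.071, 0.267].
Exact: F⁻¹(0.05) = 0.081; F⁻¹(0.95) = 0.276.

[0.081, 0.276]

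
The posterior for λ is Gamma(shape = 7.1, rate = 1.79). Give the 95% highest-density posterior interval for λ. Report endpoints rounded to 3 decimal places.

[1.347, 6.928]

The posterior is unimodal and skewed, so the HPD interval has equal density at both endpoints and is the shortest 95% interval.
Solving f(1.347) = f(6.928) with F(6.928) − F(1.347) = 0.95 gives [1.347, 6.928].
For comparison, the equal-tailed interval is [1.607, 7.373]; the HPD is narrower and shifted toward the mode.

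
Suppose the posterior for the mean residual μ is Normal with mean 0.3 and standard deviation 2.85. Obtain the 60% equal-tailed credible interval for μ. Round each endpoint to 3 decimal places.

[-2.099, 2.699]

The posterior is symmetric, so the 60% equal-tailed interval is μ = 0.3 ± z·2.85 with z = 0.842.
Half-width: 0.842 × 2.85 = 2.399.
0.3 − 2.399 = -2.099; 0.3 + 2.399 = 2.699.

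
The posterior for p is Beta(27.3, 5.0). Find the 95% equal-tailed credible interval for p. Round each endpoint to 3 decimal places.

Posterior: Beta(27.3, 5.0).
Equal-tailed 95% interval: the 0.025 and 0.975 quantiles of Beta(27.3, 5.0).
Posterior mean ≈ 0.845, SD ≈ 0.063; a Normal approximation gives roughly [0.722, 0.968].
Exact: F⁻¹(0.025) = 0.704; F⁻¹(0.975) = 0.946.

[0.704, 0.946]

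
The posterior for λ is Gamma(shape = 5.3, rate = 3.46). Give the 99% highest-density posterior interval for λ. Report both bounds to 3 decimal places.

The posterior is unimodal and skewed, so the HPD interval has equal density at both endpoints and is the shortest 99% interval.
Solving f(0.251) = f(3.538) with F(3.538) − F(0.251) = 0.99 gives [0.251, 3.538].
For comparison, the equal-tailed interval is [0.350, 3.776]; the HPD is narrower and shifted toward the mode.

[0.251, 3.538]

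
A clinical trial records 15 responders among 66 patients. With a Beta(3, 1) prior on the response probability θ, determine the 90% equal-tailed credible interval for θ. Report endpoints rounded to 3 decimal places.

Posterior: Beta(3+15, 1+51) = Beta(18, 52).
Equal-tailed 90% interval: the 0.05 and 0.95 quantiles of Beta(18, 52).
Posterior mean ≈ 0.257, SD ≈ 0.052; a Normal approximation gives roughly [0.172, 0.342].
Exact: F⁻¹(0.05) = 0.176; F⁻¹(0.95) = 0.346.

[0.176, 0.346]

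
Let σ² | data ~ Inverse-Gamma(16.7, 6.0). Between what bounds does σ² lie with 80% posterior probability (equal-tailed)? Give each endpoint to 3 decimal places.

[0.271, 0.512]

Inverse-Gamma(16.7, 6.0) quantiles: F⁻¹(0.1) and F⁻¹(0.9).
Equivalently, 1/σ² ~ Gamma(16.7, rate = 6.0); invert its 0.9 and 0.1 quantiles.
Posterior mean ≈ 0.382, SD ≈ 0.100; a Normal approximation gives roughly [0.254, 0.510].
Exact: lower = 0.271; upper = 0.512.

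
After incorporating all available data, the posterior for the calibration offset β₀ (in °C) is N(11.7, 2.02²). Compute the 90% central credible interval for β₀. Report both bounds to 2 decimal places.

The posterior is symmetric, so the 90% equal-tailed interval is β₀ = 11.7 ± z·2.02 with z = 1.645.
Half-width: 1.645 × 2.02 = 3.32.
11.7 − 3.32 = 8.38; 11.7 + 3.32 = 15.02.

[8.38, 15.02]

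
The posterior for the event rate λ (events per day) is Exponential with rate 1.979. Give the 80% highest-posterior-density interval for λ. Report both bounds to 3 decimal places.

The exponential density is strictly decreasing on [0, ∞), so the HPD interval is anchored at 0: [0, q] with P(λ ≤ q) = 0.80.
q = −ln(1 − 0.80) / 1.979 = 1.6094 / 1.979 = 0.813.

[0.000, 0.813]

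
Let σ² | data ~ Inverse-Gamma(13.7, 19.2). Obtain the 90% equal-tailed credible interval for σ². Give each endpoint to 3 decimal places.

[0.946, 2.333]

Inverse-Gamma(13.7, 19.2) quantiles: F⁻¹(0.05) and F⁻¹(0.95).
Equivalently, 1/σ² ~ Gamma(13.7, rate = 19.2); invert its 0.95 and 0.05 quantiles.
Posterior mean ≈ 1.512, SD ≈ 0.442; a Normal approximation gives roughly [0.785, 2.239].
Exact: lower = 0.946; upper = 2.333.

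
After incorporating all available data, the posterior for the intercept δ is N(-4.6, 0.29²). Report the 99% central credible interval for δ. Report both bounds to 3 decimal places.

[-5.347, -3.853]

The posterior is symmetric, so the 99% equal-tailed interval is δ = -4.6 ± z·0.29 with z = 2.576.
Half-width: 2.576 × 0.29 = 0.747.
-4.6 − 0.747 = -5.347; -4.6 + 0.747 = -3.853.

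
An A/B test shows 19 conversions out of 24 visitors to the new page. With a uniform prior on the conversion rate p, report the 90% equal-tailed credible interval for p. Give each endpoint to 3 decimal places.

Posterior: Beta(1+19, 1+5) = Beta(20, 6).
Equal-tailed 90% interval: the 0.05 and 0.95 quantiles of Beta(20, 6).
Posterior mean ≈ 0.769, SD ≈ 0.081; a Normal approximation gives roughly [0.636, 0.903].
Exact: F⁻¹(0.05) = 0.625; F⁻¹(0.95) = 0.890.

[0.625, 0.890]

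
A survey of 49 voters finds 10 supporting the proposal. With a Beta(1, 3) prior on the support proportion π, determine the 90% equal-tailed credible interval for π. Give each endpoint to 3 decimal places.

Posterior: Beta(1+10, 3+39) = Beta(11, 42).
Equal-tailed 90% interval: the 0.05 and 0.95 quantiles of Beta(11, 42).
Posterior mean ≈ 0.208, SD ≈ 0.055; a Normal approximation gives roughly [0.117, 0.298].
Exact: F⁻¹(0.05) = 0.123; F⁻¹(0.95) = 0.304.

[0.123, 0.304]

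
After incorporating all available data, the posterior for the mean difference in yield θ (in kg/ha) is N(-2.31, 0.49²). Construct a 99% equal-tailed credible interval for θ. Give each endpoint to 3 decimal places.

[-3.572, -1.048]

The posterior is symmetric, so the 99% equal-tailed interval is θ = -2.31 ± z·0.49 with z = 2.576.
Half-width: 2.576 × 0.49 = 1.262.
-2.31 − 1.262 = -3.572; -2.31 + 1.262 = -1.048.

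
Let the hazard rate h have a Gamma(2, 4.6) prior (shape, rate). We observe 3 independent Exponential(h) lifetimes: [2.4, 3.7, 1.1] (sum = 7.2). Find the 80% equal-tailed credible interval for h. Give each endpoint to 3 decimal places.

[0.206, 0.677]

Posterior: Gamma(2+3, 4.6+7.2) = Gamma(5, 11.8) (shape, rate).
Equal-tailed 80% interval: Gamma(5, 11.8) quantiles at 0.1 and 0.9.
Posterior mean ≈ 0.424, SD ≈ 0.189; a Normal approximation gives roughly [0.181, 0.667].
Exact: lower = 0.206; upper = 0.677.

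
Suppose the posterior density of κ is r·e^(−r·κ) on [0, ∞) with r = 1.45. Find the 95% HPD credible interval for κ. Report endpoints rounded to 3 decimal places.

The exponential density is strictly decreasing on [0, ∞), so the HPD interval is anchored at 0: [0, q] with P(κ ≤ q) = 0.95.
q = −ln(1 − 0.95) / 1.45 = 2.9957 / 1.45 = 2.066.

[0.000, 2.066]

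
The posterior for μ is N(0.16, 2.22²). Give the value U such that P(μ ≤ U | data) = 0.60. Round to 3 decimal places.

0.722

Need U with P(μ ≤ U) = 0.60: U = 0.16 + z_{0.4}·2.22.
z = 0.253; U = 0.16 + 0.253 × 2.22 = 0.722.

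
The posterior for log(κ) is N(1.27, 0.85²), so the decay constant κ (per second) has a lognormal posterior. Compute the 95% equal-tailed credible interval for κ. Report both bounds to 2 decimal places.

[0.67, 18.84]

On the log scale the 95% interval is 1.27 ± 1.960 × 0.85 = [-0.3960, 2.9360].
Exponentiate: [e^-0.3960, e^2.9360] = [0.67, 18.84].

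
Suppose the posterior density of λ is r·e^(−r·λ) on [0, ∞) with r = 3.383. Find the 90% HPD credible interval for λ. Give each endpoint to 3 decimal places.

[0.000, 0.681]

The exponential density is strictly decreasing on [0, ∞), so the HPD interval is anchored at 0: [0, q] with P(λ ≤ q) = 0.90.
q = −ln(1 − 0.90) / 3.383 = 2.3026 / 3.383 = 0.681.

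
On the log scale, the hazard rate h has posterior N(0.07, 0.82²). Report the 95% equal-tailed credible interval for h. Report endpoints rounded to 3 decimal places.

[0.215, 5.350]

On the log scale the 95% interval is 0.07 ± 1.960 × 0.82 = [-1.5372, 1.6772].
Exponentiate: [e^-1.5372, e^1.6772] = [0.215, 5.350].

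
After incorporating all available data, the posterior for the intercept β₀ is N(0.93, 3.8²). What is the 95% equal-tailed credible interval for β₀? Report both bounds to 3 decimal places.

The posterior is symmetric, so the 95% equal-tailed interval is β₀ = 0.93 ± z·3.8 with z = 1.960.
Half-width: 1.960 × 3.8 = 7.448.
0.93 − 7.448 = -6.518; 0.93 + 7.448 = 8.378.

[-6.518, 8.378]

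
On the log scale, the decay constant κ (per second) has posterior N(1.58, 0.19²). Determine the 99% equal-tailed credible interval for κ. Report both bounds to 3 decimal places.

[2.976, 7.920]

On the log scale the 99% interval is 1.58 ± 2.576 × 0.19 = [1.0906, 2.0694].
Exponentiate: [e^1.0906, e^2.0694] = [2.976, 7.920].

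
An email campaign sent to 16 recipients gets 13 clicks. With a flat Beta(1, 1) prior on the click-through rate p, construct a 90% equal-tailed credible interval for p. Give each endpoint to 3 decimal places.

[0.604, 0.915]

Posterior: Beta(1+13, 1+3) = Beta(14, 4).
Equal-tailed 90% interval: the 0.05 and 0.95 quantiles of Beta(14, 4).
Posterior mean ≈ 0.778, SD ≈ 0.095; a Normal approximation gives roughly [0.621, 0.935].
Exact: F⁻¹(0.05) = 0.604; F⁻¹(0.95) = 0.915.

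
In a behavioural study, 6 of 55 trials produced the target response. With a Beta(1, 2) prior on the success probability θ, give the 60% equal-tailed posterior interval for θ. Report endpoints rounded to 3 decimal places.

[0.084, 0.155]

Posterior: Beta(1+6, 2+49) = Beta(7, 51).
Equal-tailed 60% interval: the 0.2 and 0.8 quantiles of Beta(7, 51).
Posterior mean ≈ 0.121, SD ≈ 0.042; a Normal approximation gives roughly [0.085, 0.156].
Exact: F⁻¹(0.2) = 0.084; F⁻¹(0.8) = 0.155.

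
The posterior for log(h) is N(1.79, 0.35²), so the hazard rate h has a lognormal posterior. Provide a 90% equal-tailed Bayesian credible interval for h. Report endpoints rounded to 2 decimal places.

[3.37, 10.65]

On the log scale the 90% interval is 1.79 ± 1.645 × 0.35 = [1.2143, 2.3657].
Exponentiate: [e^1.2143, e^2.3657] = [3.37, 10.65].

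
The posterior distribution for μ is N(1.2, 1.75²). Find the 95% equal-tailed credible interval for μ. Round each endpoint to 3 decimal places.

[-2.230, 4.630]

The posterior is symmetric, so the 95% equal-tailed interval is μ = 1.2 ± z·1.75 with z = 1.960.
Half-width: 1.960 × 1.75 = 3.430.
1.2 − 3.430 = -2.230; 1.2 + 3.430 = 4.630.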